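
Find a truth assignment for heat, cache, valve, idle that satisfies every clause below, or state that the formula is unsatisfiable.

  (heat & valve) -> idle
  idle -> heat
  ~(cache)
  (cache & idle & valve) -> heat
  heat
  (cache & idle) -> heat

Unit clause (heat) forces heat = True.
Unit clause (~cache) forces cache = False.
Set valve = False.
Set idle = True.
Check each clause:
  (heat): heat holds.
  (~cache): ~cache holds.
  (~cache | heat | ~idle): ~cache holds.
  (heat | ~idle): heat holds.
  (~cache | heat | ~idle | ~valve): ~cache holds.
  (~heat | idle | ~valve): idle holds.
All clauses satisfied.

heat = True, cache = False, valve = False, idle = True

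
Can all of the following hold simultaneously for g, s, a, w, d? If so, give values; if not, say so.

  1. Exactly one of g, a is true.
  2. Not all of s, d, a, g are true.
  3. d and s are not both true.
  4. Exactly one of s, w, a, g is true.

g: False, s: False, a: True, w: False, d: True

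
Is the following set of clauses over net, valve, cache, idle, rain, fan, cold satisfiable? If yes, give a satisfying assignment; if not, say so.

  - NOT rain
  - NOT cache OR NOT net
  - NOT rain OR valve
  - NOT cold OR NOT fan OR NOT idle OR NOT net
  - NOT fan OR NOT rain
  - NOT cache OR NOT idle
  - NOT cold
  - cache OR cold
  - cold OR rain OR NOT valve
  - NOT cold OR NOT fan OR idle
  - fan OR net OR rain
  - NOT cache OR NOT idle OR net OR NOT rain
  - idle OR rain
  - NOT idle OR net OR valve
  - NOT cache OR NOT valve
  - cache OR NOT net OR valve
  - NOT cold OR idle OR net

Unsatisfiable — no assignment works.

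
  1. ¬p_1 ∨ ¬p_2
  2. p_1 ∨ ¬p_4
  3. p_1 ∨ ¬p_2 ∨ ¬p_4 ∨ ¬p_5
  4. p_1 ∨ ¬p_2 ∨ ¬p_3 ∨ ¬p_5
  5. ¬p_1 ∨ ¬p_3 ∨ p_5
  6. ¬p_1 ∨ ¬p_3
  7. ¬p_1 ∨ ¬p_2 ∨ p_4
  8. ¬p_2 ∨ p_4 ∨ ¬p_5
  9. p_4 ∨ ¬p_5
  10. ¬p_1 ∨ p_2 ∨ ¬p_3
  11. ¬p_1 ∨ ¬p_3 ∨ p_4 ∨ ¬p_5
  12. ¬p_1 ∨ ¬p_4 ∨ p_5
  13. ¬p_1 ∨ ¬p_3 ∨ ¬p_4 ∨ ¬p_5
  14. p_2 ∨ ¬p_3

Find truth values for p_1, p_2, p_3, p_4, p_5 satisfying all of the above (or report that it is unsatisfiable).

p_1=F, p_2=T, p_3=F, p_4=F, p_5=F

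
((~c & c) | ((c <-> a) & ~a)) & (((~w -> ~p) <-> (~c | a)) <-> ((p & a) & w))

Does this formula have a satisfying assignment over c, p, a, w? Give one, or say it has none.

c = False, p = True, a = False, w = False

  (~c & c) | ((c <-> a) & ~a) = True
    ~c & c = False
      ~c = True
    (c <-> a) & ~a = True
      c <-> a = True
      ~a = True
  ((~w -> ~p) <-> (~c | a)) <-> ((p & a) & w) = True
    (~w -> ~p) <-> (~c | a) = False
      ~w -> ~p = False
        ~w = True
        ~p = False
      ~c | a = True
        ~c = True
    (p & a) & w = False
      p & a = False
Both conjuncts True, so the formula holds.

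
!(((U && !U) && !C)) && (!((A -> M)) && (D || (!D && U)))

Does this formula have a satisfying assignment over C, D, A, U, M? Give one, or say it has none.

C = True; D = True; A = True; U = False; M = False

  !(((U && !U) && !C)) = True
    (U && !U) && !C = False
      U && !U = False
        !U = True
      !C = False
  !((A -> M)) && (D || (!D && U)) = True
    !((A -> M)) = True
      A -> M = False
    D || (!D && U) = True
      !D && U = False
        !D = False
Both conjuncts True, so the formula holds.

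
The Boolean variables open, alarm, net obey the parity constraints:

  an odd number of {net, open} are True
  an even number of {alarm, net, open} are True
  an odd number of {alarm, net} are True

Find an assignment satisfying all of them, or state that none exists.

open = True, alarm = True, net = False

{net, open}: 1 true → odd ✓
{alarm, net, open}: 2 true → even ✓
{alarm, net}: 1 true → odd ✓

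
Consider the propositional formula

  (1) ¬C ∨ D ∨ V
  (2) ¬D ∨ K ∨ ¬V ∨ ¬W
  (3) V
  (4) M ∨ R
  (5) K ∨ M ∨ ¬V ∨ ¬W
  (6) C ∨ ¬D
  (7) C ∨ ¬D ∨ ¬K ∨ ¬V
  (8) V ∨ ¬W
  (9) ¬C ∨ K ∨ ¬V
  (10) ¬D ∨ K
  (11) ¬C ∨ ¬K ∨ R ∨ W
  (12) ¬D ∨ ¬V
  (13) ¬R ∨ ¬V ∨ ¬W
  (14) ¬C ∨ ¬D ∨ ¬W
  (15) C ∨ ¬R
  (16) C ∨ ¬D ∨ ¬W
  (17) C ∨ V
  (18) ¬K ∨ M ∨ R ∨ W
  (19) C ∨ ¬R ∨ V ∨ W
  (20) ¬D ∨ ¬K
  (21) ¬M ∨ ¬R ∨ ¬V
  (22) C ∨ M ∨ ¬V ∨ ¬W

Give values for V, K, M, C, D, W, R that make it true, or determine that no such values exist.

V = True; K = False; M = True; C = False; D = False; W = False; R = False

Unit clause (V) forces V = True.
In (¬D ∨ ¬V) only ¬D is left, so D = False.
Set K = False.
  then (¬C ∨ K ∨ ¬V) forces C = False.
  then (C ∨ ¬R) forces R = False.
  then (M ∨ R) forces M = True.
Set W = False.
All clauses satisfied.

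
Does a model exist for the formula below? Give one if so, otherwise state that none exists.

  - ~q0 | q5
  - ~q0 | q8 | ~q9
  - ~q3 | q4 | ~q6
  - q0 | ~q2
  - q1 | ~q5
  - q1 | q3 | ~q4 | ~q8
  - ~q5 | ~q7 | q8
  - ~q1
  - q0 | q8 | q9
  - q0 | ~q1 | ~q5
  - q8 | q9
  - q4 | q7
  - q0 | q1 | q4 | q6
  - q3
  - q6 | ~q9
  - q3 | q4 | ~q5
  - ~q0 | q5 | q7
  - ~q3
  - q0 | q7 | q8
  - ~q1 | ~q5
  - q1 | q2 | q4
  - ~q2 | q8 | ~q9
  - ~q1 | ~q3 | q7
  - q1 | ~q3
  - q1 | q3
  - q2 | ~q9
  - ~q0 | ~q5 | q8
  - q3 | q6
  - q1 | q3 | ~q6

Case q3 = True:
  Clause (~q3) is falsified — contradiction.
Case q3 = False:
  Clause (q3) is falsified — contradiction.
Both cases fail, so the formula is unsatisfiable.

Unsatisfiable — no assignment works.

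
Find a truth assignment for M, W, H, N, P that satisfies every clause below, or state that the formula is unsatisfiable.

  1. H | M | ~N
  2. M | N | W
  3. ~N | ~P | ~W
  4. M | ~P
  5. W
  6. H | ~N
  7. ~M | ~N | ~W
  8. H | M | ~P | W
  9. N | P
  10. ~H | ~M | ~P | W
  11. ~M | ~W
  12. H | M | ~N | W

M = False; W = True; H = True; N = True; P = False

Unit clause (W) forces W = True.
In (~M | ~W) only ~M is left, so M = False.
In (M | ~P) only ~P is left, so P = False.
In (N | P) only N is left, so N = True.
In (H | M | ~N) only H is left, so H = True.
All clauses satisfied.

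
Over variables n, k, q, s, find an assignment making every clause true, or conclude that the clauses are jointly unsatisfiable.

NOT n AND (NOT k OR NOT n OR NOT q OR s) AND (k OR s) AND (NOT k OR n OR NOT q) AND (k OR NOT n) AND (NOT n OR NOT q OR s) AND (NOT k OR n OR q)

n = False, k = False, q = True, s = True

Unit clause (NOT n) forces n = False.
Try k = True:
  (NOT k OR n OR NOT q) forces q = False.
  clause (NOT k OR n OR q) is falsified — backtrack.
So k = False.
  then (k OR s) forces s = True.
Set q = True.
All clauses satisfied.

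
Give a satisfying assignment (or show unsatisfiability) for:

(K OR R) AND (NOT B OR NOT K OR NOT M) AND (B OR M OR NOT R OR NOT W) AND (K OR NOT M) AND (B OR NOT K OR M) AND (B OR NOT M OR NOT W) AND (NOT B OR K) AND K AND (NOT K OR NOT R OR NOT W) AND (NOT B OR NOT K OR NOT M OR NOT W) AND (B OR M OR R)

R: False, K: True, M: False, B: True, W: True

Unit clause (K) forces K = True.
Set R = False.
Set M = False.
  then (B OR NOT K OR M) forces B = True.
Set W = True.
All clauses satisfied.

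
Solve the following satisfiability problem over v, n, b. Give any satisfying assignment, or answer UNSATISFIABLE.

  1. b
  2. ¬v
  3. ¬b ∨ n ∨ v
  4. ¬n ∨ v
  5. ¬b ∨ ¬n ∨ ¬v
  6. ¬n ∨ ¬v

Unsatisfiable

Case v = True:
  Clause (¬v) is falsified — contradiction.
Case v = False:
  (b) forces b = True.
  (¬b ∨ n ∨ v) forces n = True.
  Clause (¬n ∨ v) is falsified — contradiction.
Both cases fail, so the formula is unsatisfiable.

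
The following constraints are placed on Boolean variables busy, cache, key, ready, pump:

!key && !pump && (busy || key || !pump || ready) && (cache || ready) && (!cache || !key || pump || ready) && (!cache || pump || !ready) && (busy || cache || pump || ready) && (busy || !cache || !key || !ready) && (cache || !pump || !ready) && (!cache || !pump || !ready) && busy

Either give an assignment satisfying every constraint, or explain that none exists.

busy=T; cache=F; key=F; ready=T; pump=F

Unit clause (!key) forces key = False.
Unit clause (!pump) forces pump = False.
Unit clause (busy) forces busy = True.
Set cache = False.
  then (cache || ready) forces ready = True.
All clauses satisfied.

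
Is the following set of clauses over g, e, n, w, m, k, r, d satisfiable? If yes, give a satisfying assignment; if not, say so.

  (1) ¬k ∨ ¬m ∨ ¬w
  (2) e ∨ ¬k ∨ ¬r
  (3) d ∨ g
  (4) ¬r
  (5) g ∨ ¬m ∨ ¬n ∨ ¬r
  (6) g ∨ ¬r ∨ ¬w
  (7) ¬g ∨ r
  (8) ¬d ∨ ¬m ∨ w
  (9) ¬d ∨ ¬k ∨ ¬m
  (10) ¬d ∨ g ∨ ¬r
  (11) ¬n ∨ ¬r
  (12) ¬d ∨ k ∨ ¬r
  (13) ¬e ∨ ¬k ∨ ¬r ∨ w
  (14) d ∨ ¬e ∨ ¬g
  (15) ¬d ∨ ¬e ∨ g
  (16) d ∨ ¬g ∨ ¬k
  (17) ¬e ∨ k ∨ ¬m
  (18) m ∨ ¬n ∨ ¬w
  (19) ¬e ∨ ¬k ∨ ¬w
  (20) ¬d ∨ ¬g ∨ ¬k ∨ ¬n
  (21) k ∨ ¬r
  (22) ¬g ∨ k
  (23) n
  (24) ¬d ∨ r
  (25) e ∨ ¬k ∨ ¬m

UNSATISFIABLE

Case r = True:
  Clause (¬r) is falsified — contradiction.
Case r = False:
  (¬g ∨ r) forces g = False.
  (d ∨ g) forces d = True.
  Clause (¬d ∨ r) is falsified — contradiction.
Both cases fail, so the formula is unsatisfiable.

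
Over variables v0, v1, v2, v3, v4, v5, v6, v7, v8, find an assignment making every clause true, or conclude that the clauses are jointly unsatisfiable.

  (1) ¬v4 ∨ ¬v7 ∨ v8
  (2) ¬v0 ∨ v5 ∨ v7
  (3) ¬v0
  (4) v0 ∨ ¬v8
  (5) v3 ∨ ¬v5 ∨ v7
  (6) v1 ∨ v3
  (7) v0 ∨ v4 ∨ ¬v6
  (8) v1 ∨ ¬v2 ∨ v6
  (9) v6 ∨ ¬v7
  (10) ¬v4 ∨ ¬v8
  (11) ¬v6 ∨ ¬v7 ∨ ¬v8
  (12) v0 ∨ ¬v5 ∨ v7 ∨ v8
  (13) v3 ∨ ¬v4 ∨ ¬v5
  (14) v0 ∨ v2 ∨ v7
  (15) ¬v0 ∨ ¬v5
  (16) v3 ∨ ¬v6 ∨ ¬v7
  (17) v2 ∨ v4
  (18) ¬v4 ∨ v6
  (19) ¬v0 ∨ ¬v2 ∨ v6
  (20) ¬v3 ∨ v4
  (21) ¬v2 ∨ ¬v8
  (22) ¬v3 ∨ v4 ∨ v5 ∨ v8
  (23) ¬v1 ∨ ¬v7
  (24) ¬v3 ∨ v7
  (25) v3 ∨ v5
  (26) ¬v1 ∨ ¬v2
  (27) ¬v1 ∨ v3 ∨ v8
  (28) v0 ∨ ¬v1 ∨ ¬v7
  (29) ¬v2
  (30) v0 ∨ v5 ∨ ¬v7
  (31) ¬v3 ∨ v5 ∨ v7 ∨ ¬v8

The formula is unsatisfiable.

Case v0 = True:
  Clause (¬v0) is falsified — contradiction.
Case v0 = False:
  (v0 ∨ ¬v8) forces v8 = False.
  (¬v2) forces v2 = False.
  (v0 ∨ v2 ∨ v7) forces v7 = True.
  (¬v4 ∨ ¬v7 ∨ v8) forces v4 = False.
  Clause (v2 ∨ v4) is falsified — contradiction.
Both cases fail, so the formula is unsatisfiable.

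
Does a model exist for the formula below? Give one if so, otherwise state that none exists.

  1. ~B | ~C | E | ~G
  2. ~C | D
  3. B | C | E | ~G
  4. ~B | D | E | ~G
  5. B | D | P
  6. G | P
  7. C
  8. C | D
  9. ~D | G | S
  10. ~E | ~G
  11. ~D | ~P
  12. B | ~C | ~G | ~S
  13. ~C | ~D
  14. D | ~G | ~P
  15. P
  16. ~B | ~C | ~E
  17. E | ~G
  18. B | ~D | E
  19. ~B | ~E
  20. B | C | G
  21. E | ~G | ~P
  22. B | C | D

Case C = True:
  (~C | D) forces D = True.
  Clause (~C | ~D) is falsified — contradiction.
Case C = False:
  Clause (C) is falsified — contradiction.
Both cases fail, so the formula is unsatisfiable.

UNSATISFIABLE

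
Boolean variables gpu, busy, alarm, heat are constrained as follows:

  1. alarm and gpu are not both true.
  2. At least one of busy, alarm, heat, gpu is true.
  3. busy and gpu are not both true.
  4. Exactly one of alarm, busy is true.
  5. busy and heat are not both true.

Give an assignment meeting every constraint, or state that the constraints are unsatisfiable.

gpu = False, busy = True, alarm = False, heat = False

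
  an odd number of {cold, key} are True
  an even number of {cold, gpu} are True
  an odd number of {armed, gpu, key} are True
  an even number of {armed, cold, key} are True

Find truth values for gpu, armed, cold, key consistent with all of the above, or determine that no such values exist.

Unsatisfiable

Adding constraints 2, 3, 4 mod 2: every variable appears an even number of times on the left, so the left side is 0.
But the right sides sum to 1 (mod 2). 0 ≠ 1 — the system is inconsistent.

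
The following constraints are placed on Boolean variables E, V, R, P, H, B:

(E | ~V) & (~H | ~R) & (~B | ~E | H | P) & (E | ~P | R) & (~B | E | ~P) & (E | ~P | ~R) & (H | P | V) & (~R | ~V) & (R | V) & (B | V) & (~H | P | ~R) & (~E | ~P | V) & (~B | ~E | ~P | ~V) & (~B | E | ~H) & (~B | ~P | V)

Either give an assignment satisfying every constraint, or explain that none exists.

E=T, V=T, R=F, P=F, H=F, B=F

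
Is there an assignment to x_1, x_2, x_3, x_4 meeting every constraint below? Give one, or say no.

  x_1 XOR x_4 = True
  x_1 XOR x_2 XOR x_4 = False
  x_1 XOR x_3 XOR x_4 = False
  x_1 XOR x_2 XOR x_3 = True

x_1 = True; x_2 = True; x_3 = True; x_4 = False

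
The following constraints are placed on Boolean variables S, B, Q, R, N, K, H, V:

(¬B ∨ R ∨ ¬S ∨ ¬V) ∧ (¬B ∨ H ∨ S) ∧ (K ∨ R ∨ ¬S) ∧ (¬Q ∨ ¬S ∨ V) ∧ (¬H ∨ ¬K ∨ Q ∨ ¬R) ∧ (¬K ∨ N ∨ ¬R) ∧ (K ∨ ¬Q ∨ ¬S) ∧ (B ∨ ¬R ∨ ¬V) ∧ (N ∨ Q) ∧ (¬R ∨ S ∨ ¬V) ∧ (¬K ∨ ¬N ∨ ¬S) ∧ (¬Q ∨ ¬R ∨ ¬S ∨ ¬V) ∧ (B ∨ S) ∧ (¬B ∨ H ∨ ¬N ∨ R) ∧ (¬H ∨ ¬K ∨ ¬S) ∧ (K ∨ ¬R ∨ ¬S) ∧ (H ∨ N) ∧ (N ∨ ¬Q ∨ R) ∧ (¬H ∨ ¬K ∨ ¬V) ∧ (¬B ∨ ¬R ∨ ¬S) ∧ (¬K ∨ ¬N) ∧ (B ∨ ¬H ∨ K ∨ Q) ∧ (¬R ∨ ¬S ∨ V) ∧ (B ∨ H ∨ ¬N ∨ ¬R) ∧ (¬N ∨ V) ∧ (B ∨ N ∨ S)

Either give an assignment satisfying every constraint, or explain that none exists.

Set S = False.
  then (B ∨ S) forces B = True.
  then (¬B ∨ H ∨ S) forces H = True.
Set Q = False.
  then (N ∨ Q) forces N = True.
  then (¬K ∨ ¬N) forces K = False.
  then (¬N ∨ V) forces V = True.
  then (¬R ∨ S ∨ ¬V) forces R = False.
All clauses satisfied.

S: False, B: True, Q: False, R: False, N: True, K: False, H: True, V: True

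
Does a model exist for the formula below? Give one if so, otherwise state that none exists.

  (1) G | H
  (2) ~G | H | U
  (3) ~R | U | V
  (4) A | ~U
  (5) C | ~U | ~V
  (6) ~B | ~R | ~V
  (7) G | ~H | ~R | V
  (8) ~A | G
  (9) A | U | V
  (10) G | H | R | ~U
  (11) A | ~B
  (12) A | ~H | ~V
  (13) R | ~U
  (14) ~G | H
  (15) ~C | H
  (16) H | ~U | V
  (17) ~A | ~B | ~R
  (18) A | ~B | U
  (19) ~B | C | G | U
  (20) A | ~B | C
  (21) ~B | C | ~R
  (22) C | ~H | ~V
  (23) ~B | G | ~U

V: True, H: True, U: False, B: False, C: True, G: True, A: True, R: True

Set V = True.
Try H = False:
  (G | H) forces G = True.
  clause (~G | H) is falsified — backtrack.
So H = True.
  then (A | ~H | ~V) forces A = True.
  then (C | ~H | ~V) forces C = True.
  then (~A | G) forces G = True.
Set U = False.
Set B = False.
Set R = True.
All clauses satisfied.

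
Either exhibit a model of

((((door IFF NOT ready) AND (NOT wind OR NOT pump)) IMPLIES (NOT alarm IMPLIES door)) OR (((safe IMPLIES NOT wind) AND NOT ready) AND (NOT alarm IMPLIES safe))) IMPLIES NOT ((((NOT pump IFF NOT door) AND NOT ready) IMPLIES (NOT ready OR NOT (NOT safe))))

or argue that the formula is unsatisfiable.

ready = True, alarm = False, safe = True, door = False, pump = False, wind = True

  ((((door IFF NOT ready) AND (NOT wind OR NOT pump)) IMPLIES (NOT alarm IMPLIES door)) OR (((safe IMPLIES NOT wind) AND NOT ready) AND (NOT alarm IMPLIES safe))) IMPLIES NOT ((((NOT pump IFF NOT door) AND NOT ready) IMPLIES (NOT ready OR NOT (NOT safe)))) = True
    (((door IFF NOT ready) AND (NOT wind OR NOT pump)) IMPLIES (NOT alarm IMPLIES door)) OR (((safe IMPLIES NOT wind) AND NOT ready) AND (NOT alarm IMPLIES safe)) = False
      ((door IFF NOT ready) AND (NOT wind OR NOT pump)) IMPLIES (NOT alarm IMPLIES door) = False
        (door IFF NOT ready) AND (NOT wind OR NOT pump) = True
          door IFF NOT ready = True
            NOT ready = False
          NOT wind OR NOT pump = True
            NOT wind = False
            NOT pump = True
        NOT alarm IMPLIES door = False
          NOT alarm = True
      ((safe IMPLIES NOT wind) AND NOT ready) AND (NOT alarm IMPLIES safe) = False
        (safe IMPLIES NOT wind) AND NOT ready = False
          safe IMPLIES NOT wind = False
            NOT wind = False
          NOT ready = False
        NOT alarm IMPLIES safe = True
          NOT alarm = True
    NOT ((((NOT pump IFF NOT door) AND NOT ready) IMPLIES (NOT ready OR NOT (NOT safe)))) = False
      ((NOT pump IFF NOT door) AND NOT ready) IMPLIES (NOT ready OR NOT (NOT safe)) = True
        (NOT pump IFF NOT door) AND NOT ready = False
          NOT pump IFF NOT door = True
            NOT pump = True
            NOT door = True
          NOT ready = False
        NOT ready OR NOT (NOT safe) = True
          NOT ready = False
          NOT (NOT safe) = True
            NOT safe = False
The formula evaluates to True.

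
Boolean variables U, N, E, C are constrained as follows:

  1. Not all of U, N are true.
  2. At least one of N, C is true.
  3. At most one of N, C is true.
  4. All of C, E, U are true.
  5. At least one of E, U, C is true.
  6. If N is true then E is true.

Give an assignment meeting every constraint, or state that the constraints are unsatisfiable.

U = True; N = False; E = True; C = True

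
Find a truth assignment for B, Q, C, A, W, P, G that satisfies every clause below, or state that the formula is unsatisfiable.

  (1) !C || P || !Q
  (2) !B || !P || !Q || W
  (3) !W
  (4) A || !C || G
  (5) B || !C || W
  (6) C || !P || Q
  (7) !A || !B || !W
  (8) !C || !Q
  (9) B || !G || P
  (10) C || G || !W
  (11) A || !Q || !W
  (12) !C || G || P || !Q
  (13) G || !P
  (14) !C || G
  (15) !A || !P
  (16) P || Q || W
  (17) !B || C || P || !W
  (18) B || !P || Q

Unit clause (!W) forces W = False.
Set B = True.
Set Q = True.
  then (!B || !P || !Q || W) forces P = False.
  then (!C || !Q) forces C = False.
Set A = False.
Set G = False.
All clauses satisfied.

B = True, Q = True, C = False, A = False, W = False, P = False, G = False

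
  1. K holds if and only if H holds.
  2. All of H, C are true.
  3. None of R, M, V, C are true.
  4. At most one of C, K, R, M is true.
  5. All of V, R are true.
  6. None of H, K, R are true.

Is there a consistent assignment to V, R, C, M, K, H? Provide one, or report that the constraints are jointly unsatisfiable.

Case V = True:
  Constraint (3) is violated (V=T) — contradiction.
Case V = False:
  Constraint (5) is violated (V=F) — contradiction.
Both cases fail — unsatisfiable.

Unsatisfiable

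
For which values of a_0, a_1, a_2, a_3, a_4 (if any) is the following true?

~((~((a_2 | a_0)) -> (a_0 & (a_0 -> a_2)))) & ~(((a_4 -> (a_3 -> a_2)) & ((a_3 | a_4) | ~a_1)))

a_0 = False, a_1 = True, a_2 = False, a_3 = True, a_4 = True

  ~((~((a_2 | a_0)) -> (a_0 & (a_0 -> a_2)))) = True
    ~((a_2 | a_0)) -> (a_0 & (a_0 -> a_2)) = False
      ~((a_2 | a_0)) = True
        a_2 | a_0 = False
      a_0 & (a_0 -> a_2) = False
        a_0 -> a_2 = True
  ~(((a_4 -> (a_3 -> a_2)) & ((a_3 | a_4) | ~a_1))) = True
    (a_4 -> (a_3 -> a_2)) & ((a_3 | a_4) | ~a_1) = False
      a_4 -> (a_3 -> a_2) = False
        a_3 -> a_2 = False
      (a_3 | a_4) | ~a_1 = True
        a_3 | a_4 = True
        ~a_1 = False
Both conjuncts True, so the formula holds.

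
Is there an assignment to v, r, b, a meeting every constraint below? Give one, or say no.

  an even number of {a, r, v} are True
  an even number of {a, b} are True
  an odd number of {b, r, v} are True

No satisfying assignment exists.

Adding constraints 1, 2, 3 mod 2: every variable appears an even number of times on the left, so the left side is 0.
But the right sides sum to 1 (mod 2). 0 ≠ 1 — the system is inconsistent.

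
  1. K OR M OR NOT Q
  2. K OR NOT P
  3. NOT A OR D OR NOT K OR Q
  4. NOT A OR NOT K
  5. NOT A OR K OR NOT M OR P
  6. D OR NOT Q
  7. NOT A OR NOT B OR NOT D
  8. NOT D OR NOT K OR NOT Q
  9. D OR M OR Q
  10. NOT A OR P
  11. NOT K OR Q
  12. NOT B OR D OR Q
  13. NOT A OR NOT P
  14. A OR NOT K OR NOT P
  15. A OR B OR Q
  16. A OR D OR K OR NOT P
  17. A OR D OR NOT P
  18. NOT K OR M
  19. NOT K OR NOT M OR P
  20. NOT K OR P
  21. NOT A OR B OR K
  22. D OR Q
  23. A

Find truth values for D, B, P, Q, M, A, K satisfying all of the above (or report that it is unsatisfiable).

Case A = True:
  (NOT A OR NOT K) forces K = False.
  (K OR NOT P) forces P = False.
  Clause (NOT A OR P) is falsified — contradiction.
Case A = False:
  Clause (A) is falsified — contradiction.
Both cases fail, so the formula is unsatisfiable.

Unsatisfiable — no assignment works.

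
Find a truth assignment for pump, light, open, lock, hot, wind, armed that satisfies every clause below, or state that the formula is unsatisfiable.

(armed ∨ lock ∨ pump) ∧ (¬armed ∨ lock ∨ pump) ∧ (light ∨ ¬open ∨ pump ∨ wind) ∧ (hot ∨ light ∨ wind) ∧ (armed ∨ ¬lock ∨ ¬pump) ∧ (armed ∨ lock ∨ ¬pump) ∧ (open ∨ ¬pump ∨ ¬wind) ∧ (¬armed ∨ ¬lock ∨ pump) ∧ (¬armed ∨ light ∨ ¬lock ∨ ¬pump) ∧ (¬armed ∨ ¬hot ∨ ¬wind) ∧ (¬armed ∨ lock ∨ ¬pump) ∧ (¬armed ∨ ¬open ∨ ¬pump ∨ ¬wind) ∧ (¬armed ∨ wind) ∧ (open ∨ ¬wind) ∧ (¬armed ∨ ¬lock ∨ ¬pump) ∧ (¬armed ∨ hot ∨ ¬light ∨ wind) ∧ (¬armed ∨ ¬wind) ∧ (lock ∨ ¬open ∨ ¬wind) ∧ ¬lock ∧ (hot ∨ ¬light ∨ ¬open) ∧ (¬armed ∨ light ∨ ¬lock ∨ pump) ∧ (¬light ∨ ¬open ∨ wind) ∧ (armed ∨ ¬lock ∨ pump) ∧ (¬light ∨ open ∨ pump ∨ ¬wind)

The formula is unsatisfiable.

Case armed = True:
  (¬armed ∨ wind) forces wind = True.
  Clause (¬armed ∨ ¬wind) is falsified — contradiction.
Case armed = False:
  (¬lock) forces lock = False.
  (armed ∨ lock ∨ pump) forces pump = True.
  Clause (armed ∨ lock ∨ ¬pump) is falsified — contradiction.
Both cases fail, so the formula is unsatisfiable.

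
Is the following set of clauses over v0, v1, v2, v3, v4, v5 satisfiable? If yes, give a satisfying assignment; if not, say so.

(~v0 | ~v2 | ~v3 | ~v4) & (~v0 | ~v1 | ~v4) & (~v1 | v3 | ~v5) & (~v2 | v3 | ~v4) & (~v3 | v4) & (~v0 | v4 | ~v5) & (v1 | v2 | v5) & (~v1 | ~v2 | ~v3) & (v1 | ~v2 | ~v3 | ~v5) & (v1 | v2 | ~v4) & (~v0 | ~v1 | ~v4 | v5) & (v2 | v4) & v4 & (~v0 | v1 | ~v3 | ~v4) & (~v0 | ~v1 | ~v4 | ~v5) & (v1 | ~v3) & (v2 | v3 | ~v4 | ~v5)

v0 = False, v1 = True, v2 = False, v3 = False, v4 = True, v5 = False

Unit clause (v4) forces v4 = True.
Set v0 = False.
Try v1 = False:
  (v1 | v2 | ~v4) forces v2 = True.
  (~v2 | v3 | ~v4) forces v3 = True.
  clause (v1 | ~v3) is falsified — backtrack.
So v1 = True.
Try v2 = True:
  (~v2 | v3 | ~v4) forces v3 = True.
  clause (~v1 | ~v2 | ~v3) is falsified — backtrack.
So v2 = False.
Set v3 = False.
  then (~v1 | v3 | ~v5) forces v5 = False.
All clauses satisfied.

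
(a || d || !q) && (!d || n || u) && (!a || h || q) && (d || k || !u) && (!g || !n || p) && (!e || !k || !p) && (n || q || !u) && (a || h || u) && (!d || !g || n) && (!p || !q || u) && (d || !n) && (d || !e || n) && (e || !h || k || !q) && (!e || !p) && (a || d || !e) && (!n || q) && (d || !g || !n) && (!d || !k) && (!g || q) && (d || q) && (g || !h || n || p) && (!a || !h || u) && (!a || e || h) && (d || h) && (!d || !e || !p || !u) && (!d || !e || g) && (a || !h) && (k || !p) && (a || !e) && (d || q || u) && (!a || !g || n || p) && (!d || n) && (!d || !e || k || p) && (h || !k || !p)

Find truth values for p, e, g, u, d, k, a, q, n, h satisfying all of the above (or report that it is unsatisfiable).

Set p = True.
  then (!e || !p) forces e = False.
  then (k || !p) forces k = True.
  then (h || !k || !p) forces h = True.
  then (!d || !k) forces d = False.
  then (d || q) forces q = True.
  then (a || !h) forces a = True.
  then (!p || !q || u) forces u = True.
  then (d || !n) forces n = False.
Set g = False.
All clauses satisfied.

p = True; e = False; g = False; u = True; d = False; k = True; a = True; q = True; n = False; h = True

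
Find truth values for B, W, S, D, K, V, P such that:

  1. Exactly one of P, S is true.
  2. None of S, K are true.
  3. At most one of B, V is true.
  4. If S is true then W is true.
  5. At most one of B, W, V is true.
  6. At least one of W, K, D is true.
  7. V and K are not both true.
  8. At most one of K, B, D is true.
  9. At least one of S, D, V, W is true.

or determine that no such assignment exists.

B=F, W=T, S=F, D=F, K=F, V=F, P=T

  (1) {P, S}: 1 true — exactly one ✓
  (2) {S, K}: 0 true — none ✓
  (3) {B, V}: 0 true — at most one ✓
  (4) S=F ⇒ W: vacuous ✓
  (5) {B, W, V}: 1 true — at most one ✓
  (6) {W, K, D}: 1 true — at least one ✓
  (7) V=F, K=F — not both ✓
  (8) {K, B, D}: 0 true — at most one ✓
  (9) {S, D, V, W}: 1 true — at least one ✓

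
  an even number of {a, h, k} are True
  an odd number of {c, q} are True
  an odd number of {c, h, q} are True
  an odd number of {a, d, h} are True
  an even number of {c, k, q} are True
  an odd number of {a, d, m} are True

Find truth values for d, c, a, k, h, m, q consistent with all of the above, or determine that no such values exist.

d: False, c: True, a: True, k: True, h: False, m: False, q: False

{a, h, k}: 2 true → even ✓
{c, q}: 1 true → odd ✓
{c, h, q}: 1 true → odd ✓
{a, d, h}: 1 true → odd ✓
{c, k, q}: 2 true → even ✓
{a, d, m}: 1 true → odd ✓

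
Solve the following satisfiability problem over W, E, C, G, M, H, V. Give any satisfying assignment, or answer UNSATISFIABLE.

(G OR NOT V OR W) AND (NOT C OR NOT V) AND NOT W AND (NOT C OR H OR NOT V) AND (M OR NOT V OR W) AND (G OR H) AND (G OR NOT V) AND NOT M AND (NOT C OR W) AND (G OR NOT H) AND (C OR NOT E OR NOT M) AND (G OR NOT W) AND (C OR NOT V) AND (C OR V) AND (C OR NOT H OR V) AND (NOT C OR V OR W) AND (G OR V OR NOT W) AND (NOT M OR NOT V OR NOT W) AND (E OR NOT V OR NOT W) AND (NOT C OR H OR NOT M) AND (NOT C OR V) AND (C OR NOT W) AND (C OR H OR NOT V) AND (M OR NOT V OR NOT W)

UNSATISFIABLE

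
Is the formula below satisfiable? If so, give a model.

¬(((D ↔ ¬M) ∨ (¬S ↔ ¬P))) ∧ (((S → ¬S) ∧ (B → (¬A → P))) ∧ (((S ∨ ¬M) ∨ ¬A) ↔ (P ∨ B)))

B = True; D = True; S = False; M = True; P = True; A = False

  ¬(((D ↔ ¬M) ∨ (¬S ↔ ¬P))) = True
    (D ↔ ¬M) ∨ (¬S ↔ ¬P) = False
      D ↔ ¬M = False
        ¬M = False
      ¬S ↔ ¬P = False
        ¬S = True
        ¬P = False
  ((S → ¬S) ∧ (B → (¬A → P))) ∧ (((S ∨ ¬M) ∨ ¬A) ↔ (P ∨ B)) = True
    (S → ¬S) ∧ (B → (¬A → P)) = True
      S → ¬S = True
        ¬S = True
      B → (¬A → P) = True
        ¬A → P = True
          ¬A = True
    ((S ∨ ¬M) ∨ ¬A) ↔ (P ∨ B) = True
      (S ∨ ¬M) ∨ ¬A = True
        S ∨ ¬M = False
          ¬M = False
        ¬A = True
      P ∨ B = True
Both conjuncts True, so the formula holds.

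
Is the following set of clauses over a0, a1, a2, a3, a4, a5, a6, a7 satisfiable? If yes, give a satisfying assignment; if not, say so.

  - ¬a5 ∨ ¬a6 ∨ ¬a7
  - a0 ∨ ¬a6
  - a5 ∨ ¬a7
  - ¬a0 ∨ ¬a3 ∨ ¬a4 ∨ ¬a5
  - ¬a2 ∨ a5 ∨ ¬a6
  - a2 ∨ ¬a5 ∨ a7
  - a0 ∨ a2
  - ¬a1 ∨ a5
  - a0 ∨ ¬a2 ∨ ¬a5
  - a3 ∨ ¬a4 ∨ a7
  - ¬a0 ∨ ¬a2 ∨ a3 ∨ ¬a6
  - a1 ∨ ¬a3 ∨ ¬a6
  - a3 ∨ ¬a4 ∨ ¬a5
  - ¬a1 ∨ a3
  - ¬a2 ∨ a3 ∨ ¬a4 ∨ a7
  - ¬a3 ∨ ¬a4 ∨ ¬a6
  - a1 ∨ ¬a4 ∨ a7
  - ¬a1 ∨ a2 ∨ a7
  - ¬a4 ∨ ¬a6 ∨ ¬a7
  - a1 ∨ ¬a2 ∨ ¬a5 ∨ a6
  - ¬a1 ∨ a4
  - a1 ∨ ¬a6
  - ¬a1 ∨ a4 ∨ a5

Set a0 = False.
  then (a0 ∨ ¬a6) forces a6 = False.
  then (a0 ∨ a2) forces a2 = True.
  then (a0 ∨ ¬a2 ∨ ¬a5) forces a5 = False.
  then (a5 ∨ ¬a7) forces a7 = False.
  then (¬a1 ∨ a5) forces a1 = False.
  then (a1 ∨ ¬a4 ∨ a7) forces a4 = False.
Set a3 = True.
All clauses satisfied.

a0 = False, a1 = False, a2 = True, a3 = True, a4 = False, a5 = False, a6 = False, a7 = False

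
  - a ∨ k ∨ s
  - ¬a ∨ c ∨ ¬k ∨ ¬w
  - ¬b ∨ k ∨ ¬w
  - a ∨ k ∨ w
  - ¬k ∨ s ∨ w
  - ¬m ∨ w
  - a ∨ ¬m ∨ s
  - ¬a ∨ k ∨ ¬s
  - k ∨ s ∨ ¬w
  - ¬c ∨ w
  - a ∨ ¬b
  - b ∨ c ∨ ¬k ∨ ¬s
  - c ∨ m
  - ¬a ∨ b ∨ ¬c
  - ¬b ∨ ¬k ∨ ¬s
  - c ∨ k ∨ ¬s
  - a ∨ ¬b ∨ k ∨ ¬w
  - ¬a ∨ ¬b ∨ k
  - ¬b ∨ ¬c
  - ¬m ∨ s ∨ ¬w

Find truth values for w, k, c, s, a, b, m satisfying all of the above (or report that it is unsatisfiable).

w = True, k = True, c = True, s = True, a = False, b = False, m = False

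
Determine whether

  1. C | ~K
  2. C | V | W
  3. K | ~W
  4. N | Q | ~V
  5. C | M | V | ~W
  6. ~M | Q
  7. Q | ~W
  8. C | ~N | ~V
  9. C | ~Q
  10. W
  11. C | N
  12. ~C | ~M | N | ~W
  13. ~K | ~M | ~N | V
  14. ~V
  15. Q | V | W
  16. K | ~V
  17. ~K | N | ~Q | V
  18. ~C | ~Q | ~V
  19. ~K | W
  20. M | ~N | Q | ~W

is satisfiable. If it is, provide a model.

Unit clause (W) forces W = True.
Unit clause (~V) forces V = False.
In (K | ~W) only K is left, so K = True.
In (Q | ~W) only Q is left, so Q = True.
In (C | ~Q) only C is left, so C = True.
In (~K | N | ~Q | V) only N is left, so N = True.
In (~K | ~M | ~N | V) only ~M is left, so M = False.
All clauses satisfied.

N: True, Q: True, M: False, W: True, V: False, C: True, K: True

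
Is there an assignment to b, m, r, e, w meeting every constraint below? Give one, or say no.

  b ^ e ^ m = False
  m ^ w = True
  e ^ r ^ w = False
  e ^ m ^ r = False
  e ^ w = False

Unsatisfiable — no assignment works.

Adding constraints 2, 3, 4 mod 2: every variable appears an even number of times on the left, so the left side is 0.
But the right sides sum to 1 (mod 2). 0 ≠ 1 — the system is inconsistent.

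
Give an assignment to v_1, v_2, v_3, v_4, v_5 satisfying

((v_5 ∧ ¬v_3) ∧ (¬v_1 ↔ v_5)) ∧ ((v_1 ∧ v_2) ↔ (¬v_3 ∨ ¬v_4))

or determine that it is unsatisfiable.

Unsatisfiable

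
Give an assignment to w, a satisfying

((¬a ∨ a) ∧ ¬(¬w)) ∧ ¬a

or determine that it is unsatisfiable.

w: True; a: False

  (¬a ∨ a) ∧ ¬(¬w) = True
    ¬a ∨ a = True
      ¬a = True
    ¬(¬w) = True
      ¬w = False
  ¬a = True
Both conjuncts True, so the formula holds.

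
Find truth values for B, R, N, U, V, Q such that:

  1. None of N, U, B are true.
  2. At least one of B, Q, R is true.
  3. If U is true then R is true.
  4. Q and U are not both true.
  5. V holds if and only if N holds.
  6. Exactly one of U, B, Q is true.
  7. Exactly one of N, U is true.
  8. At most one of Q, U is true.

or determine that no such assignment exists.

No satisfying assignment exists.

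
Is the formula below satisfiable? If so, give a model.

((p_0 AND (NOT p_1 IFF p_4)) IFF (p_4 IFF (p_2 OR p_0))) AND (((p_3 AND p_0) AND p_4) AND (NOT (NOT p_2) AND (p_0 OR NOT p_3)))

p_0 = True, p_1 = False, p_2 = True, p_3 = True, p_4 = True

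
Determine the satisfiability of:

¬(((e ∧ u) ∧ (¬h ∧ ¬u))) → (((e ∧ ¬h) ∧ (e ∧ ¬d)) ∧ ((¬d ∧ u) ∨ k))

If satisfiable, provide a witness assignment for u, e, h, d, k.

u: True; e: True; h: False; d: False; k: False

  ¬(((e ∧ u) ∧ (¬h ∧ ¬u))) → (((e ∧ ¬h) ∧ (e ∧ ¬d)) ∧ ((¬d ∧ u) ∨ k)) = True
    ¬(((e ∧ u) ∧ (¬h ∧ ¬u))) = True
      (e ∧ u) ∧ (¬h ∧ ¬u) = False
        e ∧ u = True
        ¬h ∧ ¬u = False
          ¬h = True
          ¬u = False
    ((e ∧ ¬h) ∧ (e ∧ ¬d)) ∧ ((¬d ∧ u) ∨ k) = True
      (e ∧ ¬h) ∧ (e ∧ ¬d) = True
        e ∧ ¬h = True
          ¬h = True
        e ∧ ¬d = True
          ¬d = True
      (¬d ∧ u) ∨ k = True
        ¬d ∧ u = True
          ¬d = True
The formula evaluates to True.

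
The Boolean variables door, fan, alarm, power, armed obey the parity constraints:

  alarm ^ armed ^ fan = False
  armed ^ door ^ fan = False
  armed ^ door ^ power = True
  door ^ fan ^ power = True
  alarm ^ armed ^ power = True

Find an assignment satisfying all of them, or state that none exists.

door = False; fan = False; alarm = False; power = True; armed = False

alarm ^ armed ^ fan = F ^ F ^ F = False ✓
armed ^ door ^ fan = F ^ F ^ F = False ✓
armed ^ door ^ power = F ^ F ^ T = True ✓
door ^ fan ^ power = F ^ F ^ T = True ✓
alarm ^ armed ^ power = F ^ F ^ T = True ✓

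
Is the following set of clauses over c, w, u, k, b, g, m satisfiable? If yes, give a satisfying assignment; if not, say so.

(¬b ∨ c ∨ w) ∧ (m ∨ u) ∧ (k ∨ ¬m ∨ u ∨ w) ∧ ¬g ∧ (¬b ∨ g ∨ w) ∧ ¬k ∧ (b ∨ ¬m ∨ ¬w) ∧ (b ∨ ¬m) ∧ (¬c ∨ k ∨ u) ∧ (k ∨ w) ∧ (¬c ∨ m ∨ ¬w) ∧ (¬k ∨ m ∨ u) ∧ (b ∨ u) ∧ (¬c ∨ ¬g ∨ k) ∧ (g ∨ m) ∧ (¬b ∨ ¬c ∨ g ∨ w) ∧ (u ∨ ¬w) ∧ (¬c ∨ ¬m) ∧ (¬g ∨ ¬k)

c: False, w: True, u: True, k: False, b: True, g: False, m: True

Unit clause (¬g) forces g = False.
Unit clause (¬k) forces k = False.
In (k ∨ w) only w is left, so w = True.
In (g ∨ m) only m is left, so m = True.
In (u ∨ ¬w) only u is left, so u = True.
In (¬c ∨ ¬m) only ¬c is left, so c = False.
In (b ∨ ¬m ∨ ¬w) only b is left, so b = True.
All clauses satisfied.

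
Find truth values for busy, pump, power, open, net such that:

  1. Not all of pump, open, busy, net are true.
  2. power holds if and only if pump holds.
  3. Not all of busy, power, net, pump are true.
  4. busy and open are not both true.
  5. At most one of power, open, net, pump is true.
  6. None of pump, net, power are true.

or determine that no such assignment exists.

busy = False; pump = False; power = False; open = True; net = False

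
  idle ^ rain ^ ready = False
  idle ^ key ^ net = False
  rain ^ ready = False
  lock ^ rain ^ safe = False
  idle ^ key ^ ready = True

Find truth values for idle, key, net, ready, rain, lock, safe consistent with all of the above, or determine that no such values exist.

idle=F, key=T, net=T, ready=F, rain=F, lock=F, safe=F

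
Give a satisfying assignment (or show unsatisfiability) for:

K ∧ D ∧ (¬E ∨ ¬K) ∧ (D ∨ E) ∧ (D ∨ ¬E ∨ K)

Unit clause (K) forces K = True.
Unit clause (D) forces D = True.
In (¬E ∨ ¬K) only ¬E is left, so E = False.
Check each clause:
  (K): K holds.
  (D): D holds.
  (¬E ∨ ¬K): ¬E holds.
  (D ∨ E): D holds.
  (D ∨ ¬E ∨ K): D holds.
All clauses satisfied.

E=F, D=T, K=T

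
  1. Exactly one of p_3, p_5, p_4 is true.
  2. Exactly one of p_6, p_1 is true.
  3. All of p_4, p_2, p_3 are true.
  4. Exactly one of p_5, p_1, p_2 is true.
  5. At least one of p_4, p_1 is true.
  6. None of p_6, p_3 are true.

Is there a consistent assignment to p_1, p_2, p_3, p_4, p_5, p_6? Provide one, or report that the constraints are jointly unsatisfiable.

Case p_3 = True:
  Constraint (6) is violated (p_3=T) — contradiction.
Case p_3 = False:
  Constraint (3) is violated (p_3=F) — contradiction.
Both cases fail — unsatisfiable.

UNSATISFIABLE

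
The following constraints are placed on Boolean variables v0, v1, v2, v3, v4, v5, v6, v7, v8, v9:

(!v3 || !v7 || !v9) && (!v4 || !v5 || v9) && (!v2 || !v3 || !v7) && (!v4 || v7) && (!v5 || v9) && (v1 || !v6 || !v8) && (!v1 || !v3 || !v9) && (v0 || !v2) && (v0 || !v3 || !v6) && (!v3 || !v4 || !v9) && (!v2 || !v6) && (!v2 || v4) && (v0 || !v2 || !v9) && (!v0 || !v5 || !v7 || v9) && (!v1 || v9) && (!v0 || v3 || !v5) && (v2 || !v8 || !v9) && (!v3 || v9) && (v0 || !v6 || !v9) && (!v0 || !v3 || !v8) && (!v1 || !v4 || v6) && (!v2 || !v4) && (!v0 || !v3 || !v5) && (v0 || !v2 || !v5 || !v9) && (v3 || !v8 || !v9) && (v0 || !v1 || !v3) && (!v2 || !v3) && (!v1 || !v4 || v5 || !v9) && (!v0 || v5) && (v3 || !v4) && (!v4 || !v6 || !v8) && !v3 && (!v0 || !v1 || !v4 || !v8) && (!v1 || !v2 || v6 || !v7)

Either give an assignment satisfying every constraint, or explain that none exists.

Unit clause (!v3) forces v3 = False.
In (v3 || !v4) only !v4 is left, so v4 = False.
In (!v2 || v4) only !v2 is left, so v2 = False.
Try v0 = True:
  (!v0 || v3 || !v5) forces v5 = False.
  clause (!v0 || v5) is falsified — backtrack.
So v0 = False.
Set v1 = False.
Set v5 = False.
Set v6 = False.
Set v7 = True.
Set v8 = True.
  then (v2 || !v8 || !v9) forces v9 = False.
All clauses satisfied.

v0 = False; v1 = False; v2 = False; v3 = False; v4 = False; v5 = False; v6 = False; v7 = True; v8 = True; v9 = False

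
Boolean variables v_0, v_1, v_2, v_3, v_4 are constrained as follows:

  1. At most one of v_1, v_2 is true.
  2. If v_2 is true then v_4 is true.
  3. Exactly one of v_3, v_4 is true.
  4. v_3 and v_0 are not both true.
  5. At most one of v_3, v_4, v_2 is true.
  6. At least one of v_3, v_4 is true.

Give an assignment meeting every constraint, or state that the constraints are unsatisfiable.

v_0: False, v_1: True, v_2: False, v_3: False, v_4: True

  (1) {v_1, v_2}: 1 true — at most one ✓
  (2) v_2=F ⇒ v_4: vacuous ✓
  (3) {v_3, v_4}: 1 true — exactly one ✓
  (4) v_3=F, v_0=F — not both ✓
  (5) {v_3, v_4, v_2}: 1 true — at most one ✓
  (6) {v_3, v_4}: 1 true — at least one ✓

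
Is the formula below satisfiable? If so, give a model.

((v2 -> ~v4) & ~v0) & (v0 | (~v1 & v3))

v0 = False; v1 = False; v2 = False; v3 = True; v4 = False

  (v2 -> ~v4) & ~v0 = True
    v2 -> ~v4 = True
      ~v4 = True
    ~v0 = True
  v0 | (~v1 & v3) = True
    ~v1 & v3 = True
      ~v1 = True
Both conjuncts True, so the formula holds.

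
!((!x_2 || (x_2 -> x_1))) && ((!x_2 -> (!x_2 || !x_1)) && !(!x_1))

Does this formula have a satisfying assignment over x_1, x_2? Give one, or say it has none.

Case x_1 = True: the conjunct !((!x_2 || (x_2 -> x_1))) becomes !((!x_2 || True)) = False.
Case x_1 = False: the conjunct !(!x_1) becomes !(!False) = False.
Both cases fail — unsatisfiable.

Unsatisfiable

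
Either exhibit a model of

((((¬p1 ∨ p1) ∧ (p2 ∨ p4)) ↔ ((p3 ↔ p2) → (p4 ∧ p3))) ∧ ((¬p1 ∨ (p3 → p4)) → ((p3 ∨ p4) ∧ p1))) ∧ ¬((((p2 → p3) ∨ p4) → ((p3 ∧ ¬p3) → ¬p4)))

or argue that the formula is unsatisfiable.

The conjunct ¬((((p2 → p3) ∨ p4) → ((p3 ∧ ¬p3) → ¬p4))) is unsatisfiable on its own:
  p2=F, p3=F, p4=F: evaluates to False.
  p2=F, p3=F, p4=T: evaluates to False.
  p2=F, p3=T, p4=F: evaluates to False.
  p2=F, p3=T, p4=T: evaluates to False.
  p2=T, p3=F, p4=F: evaluates to False.
  p2=T, p3=F, p4=T: evaluates to False.
  p2=T, p3=T, p4=F: evaluates to False.
  p2=T, p3=T, p4=T: evaluates to False.
So the whole conjunction is unsatisfiable.

The formula is unsatisfiable.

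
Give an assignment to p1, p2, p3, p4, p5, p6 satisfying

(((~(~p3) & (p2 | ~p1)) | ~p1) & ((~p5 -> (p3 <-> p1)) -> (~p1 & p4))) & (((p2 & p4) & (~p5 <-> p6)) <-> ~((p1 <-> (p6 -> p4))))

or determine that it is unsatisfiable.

p1 = False, p2 = True, p3 = False, p4 = True, p5 = False, p6 = True

  ((~(~p3) & (p2 | ~p1)) | ~p1) & ((~p5 -> (p3 <-> p1)) -> (~p1 & p4)) = True
    (~(~p3) & (p2 | ~p1)) | ~p1 = True
      ~(~p3) & (p2 | ~p1) = False
        ~(~p3) = False
          ~p3 = True
        p2 | ~p1 = True
          ~p1 = True
      ~p1 = True
    (~p5 -> (p3 <-> p1)) -> (~p1 & p4) = True
      ~p5 -> (p3 <-> p1) = True
        ~p5 = True
        p3 <-> p1 = True
      ~p1 & p4 = True
        ~p1 = True
  ((p2 & p4) & (~p5 <-> p6)) <-> ~((p1 <-> (p6 -> p4))) = True
    (p2 & p4) & (~p5 <-> p6) = True
      p2 & p4 = True
      ~p5 <-> p6 = True
        ~p5 = True
    ~((p1 <-> (p6 -> p4))) = True
      p1 <-> (p6 -> p4) = False
        p6 -> p4 = True
Both conjuncts True, so the formula holds.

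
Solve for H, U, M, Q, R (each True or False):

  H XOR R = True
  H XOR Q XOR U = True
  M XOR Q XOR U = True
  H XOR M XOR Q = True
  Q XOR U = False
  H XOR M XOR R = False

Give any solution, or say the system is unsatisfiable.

H: True, U: True, M: True, Q: True, R: False

H XOR R = T XOR F = True ✓
H XOR Q XOR U = T XOR T XOR T = True ✓
M XOR Q XOR U = T XOR T XOR T = True ✓
H XOR M XOR Q = T XOR T XOR T = True ✓
Q XOR U = T XOR T = False ✓
H XOR M XOR R = T XOR T XOR F = False ✓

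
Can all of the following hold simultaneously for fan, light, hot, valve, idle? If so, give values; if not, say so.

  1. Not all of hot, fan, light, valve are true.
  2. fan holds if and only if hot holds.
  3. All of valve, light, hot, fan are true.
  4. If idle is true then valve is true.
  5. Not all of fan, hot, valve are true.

Unsatisfiable

Case fan = True:
  (2) with fan=T forces hot = True.
  (3) forces valve = True.
  Constraint (5) is violated (fan=T, hot=T, valve=T) — contradiction.
Case fan = False:
  Constraint (3) is violated (fan=F) — contradiction.
Both cases fail — unsatisfiable.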